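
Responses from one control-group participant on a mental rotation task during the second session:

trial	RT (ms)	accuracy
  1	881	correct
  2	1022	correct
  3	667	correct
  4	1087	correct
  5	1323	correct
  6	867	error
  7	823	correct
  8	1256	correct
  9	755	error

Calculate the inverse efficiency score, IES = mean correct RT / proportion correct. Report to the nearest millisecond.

1297 ms

Correct trials (n=7): 881, 1022, 667, 1087, 1323, 823, 1256
Mean correct RT = 7059/7 = 1008.4286 ms
Proportion correct = 7/9
IES = 1008.4286 / (7/9) = 1296.551 ms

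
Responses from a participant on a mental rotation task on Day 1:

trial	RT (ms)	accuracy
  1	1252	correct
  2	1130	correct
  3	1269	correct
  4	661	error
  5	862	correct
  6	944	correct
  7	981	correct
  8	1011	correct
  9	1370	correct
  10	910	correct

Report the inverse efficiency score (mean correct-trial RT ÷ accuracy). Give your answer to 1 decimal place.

Correct trials (n=9): 1252, 1130, 1269, 862, 944, 981, 1011, 1370, 910
Mean correct RT = 9729/9 = 1081.0000 ms
Proportion correct = 9/10
IES = 1081.0000 / (9/10) = 1201.111 ms

1201.1 ms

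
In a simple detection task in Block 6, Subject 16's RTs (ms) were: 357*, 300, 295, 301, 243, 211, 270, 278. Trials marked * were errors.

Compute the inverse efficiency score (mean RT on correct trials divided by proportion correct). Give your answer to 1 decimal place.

309.9 ms

Correct trials (n=7): 300, 295, 301, 243, 211, 270, 278
Mean correct RT = 1898/7 = 271.1429 ms
Proportion correct = 7/8
IES = 271.1429 / (7/8) = 309.878 ms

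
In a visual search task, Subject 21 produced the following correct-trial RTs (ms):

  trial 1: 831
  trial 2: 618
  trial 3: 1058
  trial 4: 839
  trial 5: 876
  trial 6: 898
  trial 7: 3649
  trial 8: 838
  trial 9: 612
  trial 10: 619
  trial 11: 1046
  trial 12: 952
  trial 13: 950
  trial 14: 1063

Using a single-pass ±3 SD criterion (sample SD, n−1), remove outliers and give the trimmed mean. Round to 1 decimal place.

861.5 ms

n = 14, ΣRT = 14849, M = 1060.643
Σ(x−M)² = 7528103.21; s = √(7528103.21/13) = 760.976
Cutoffs: 1060.643 ± 3·760.976 → [-1222.3, 3343.6]
Outside: 3649 → excluded.
Retained (n=13): Σ = 11200, mean = 11200/13 = 861.538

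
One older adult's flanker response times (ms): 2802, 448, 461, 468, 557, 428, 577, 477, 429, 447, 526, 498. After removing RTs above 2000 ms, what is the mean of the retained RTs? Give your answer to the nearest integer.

483 ms

Excluded: 2802
Retained (n=11): Σ = 5316
Mean = 5316/11 = 483.2727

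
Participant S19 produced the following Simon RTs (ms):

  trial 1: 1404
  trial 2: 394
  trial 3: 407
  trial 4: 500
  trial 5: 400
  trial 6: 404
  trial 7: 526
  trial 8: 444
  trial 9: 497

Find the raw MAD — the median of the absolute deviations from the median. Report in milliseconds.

Sorted: 394, 400, 404, 407, 444, 497, 500, 526, 1404 → median = 444
|x − 444|: 960, 50, 37, 56, 44, 40, 82, 0, 53
Sorted deviations: 0, 37, 40, 44, 50, 53, 56, 82, 960 → MAD = 50

50 ms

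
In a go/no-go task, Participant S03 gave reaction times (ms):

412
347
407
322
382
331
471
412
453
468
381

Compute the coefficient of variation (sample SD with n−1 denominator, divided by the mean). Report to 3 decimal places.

0.131

n = 11, Σ = 4386, M = 398.7273
Σ(x−M)² = 27132.182; s = √(27132.182/10) = 52.0886
CV = 52.0886 / 398.7273 = 0.13064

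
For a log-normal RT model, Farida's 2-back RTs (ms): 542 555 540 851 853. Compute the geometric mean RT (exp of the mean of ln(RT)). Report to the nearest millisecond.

ln(RT): 6.2953, 6.3190, 6.2916, 6.7464, 6.7488
Mean ln(RT) = 32.4010/5 = 6.48019
Geometric mean = exp(6.48019) = 652.10 ms

652 ms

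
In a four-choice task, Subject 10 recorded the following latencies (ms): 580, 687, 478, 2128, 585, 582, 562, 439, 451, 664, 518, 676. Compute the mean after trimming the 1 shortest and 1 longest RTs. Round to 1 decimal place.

Sorted: 439, 451, 478, 518, 562, 580, 582, 585, 664, 676, 687, 2128
Drop lowest 1 (439) and highest 1 (2128)
Remaining (n=10): Σ = 5783, mean = 5783/10 = 578.300

578.3 ms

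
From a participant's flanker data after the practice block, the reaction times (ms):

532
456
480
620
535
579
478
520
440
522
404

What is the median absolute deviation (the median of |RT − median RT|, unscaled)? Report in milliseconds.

Sorted: 404, 440, 456, 478, 480, 520, 522, 532, 535, 579, 620 → median = 520
|x − 520|: 12, 64, 40, 100, 15, 59, 42, 0, 80, 2, 116
Sorted deviations: 0, 2, 12, 15, 40, 42, 59, 64, 80, 100, 116 → MAD = 42

42 ms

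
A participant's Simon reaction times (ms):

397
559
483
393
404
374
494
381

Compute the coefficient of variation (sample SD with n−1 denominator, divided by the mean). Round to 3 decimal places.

n = 8, Σ = 3485, M = 435.6250
Σ(x−M)² = 31963.875; s = √(31963.875/7) = 67.5742
CV = 67.5742 / 435.6250 = 0.15512

0.155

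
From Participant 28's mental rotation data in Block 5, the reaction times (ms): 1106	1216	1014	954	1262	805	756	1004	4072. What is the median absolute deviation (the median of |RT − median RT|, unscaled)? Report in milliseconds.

202 ms

Sorted: 756, 805, 954, 1004, 1014, 1106, 1216, 1262, 4072 → median = 1014
|x − 1014|: 92, 202, 0, 60, 248, 209, 258, 10, 3058
Sorted deviations: 0, 10, 60, 92, 202, 209, 248, 258, 3058 → MAD = 202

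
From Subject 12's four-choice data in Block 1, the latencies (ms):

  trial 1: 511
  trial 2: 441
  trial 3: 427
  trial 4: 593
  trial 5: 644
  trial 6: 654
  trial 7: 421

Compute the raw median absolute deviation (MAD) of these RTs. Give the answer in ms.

84 ms

Sorted: 421, 427, 441, 511, 593, 644, 654 → median = 511
|x − 511|: 0, 70, 84, 82, 133, 143, 90
Sorted deviations: 0, 70, 82, 84, 90, 133, 143 → MAD = 84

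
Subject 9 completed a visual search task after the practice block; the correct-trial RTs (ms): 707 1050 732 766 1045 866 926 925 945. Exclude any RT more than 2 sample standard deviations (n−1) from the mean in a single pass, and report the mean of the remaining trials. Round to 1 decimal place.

884.7 ms

n = 9, ΣRT = 7962, M = 884.667
Σ(x−M)² = 129320.00; s = √(129320.00/8) = 127.142
Cutoffs: 884.667 ± 2·127.142 → [630.4, 1138.9]
No RTs fall outside the cutoffs; all 9 retained. Mean = 7962/9 = 884.667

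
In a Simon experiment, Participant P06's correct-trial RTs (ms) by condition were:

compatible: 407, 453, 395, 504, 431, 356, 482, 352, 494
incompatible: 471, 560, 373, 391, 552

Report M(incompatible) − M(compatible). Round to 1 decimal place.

39.0 ms

M(compatible) = 3874/9 = 430.444
M(incompatible) = 2347/5 = 469.400
Difference = 469.400 − 430.444 = 38.956 ms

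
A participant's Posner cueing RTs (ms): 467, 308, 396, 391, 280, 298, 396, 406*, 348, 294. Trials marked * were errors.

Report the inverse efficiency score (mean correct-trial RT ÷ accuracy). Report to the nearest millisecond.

Correct trials (n=9): 467, 308, 396, 391, 280, 298, 396, 348, 294
Mean correct RT = 3178/9 = 353.1111 ms
Proportion correct = 9/10
IES = 353.1111 / (9/10) = 392.346 ms

392 ms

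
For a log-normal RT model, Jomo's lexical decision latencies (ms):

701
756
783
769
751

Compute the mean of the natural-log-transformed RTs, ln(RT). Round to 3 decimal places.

ln(RT): 6.5525, 6.6280, 6.6631, 6.6451, 6.6214
Σ ln(RT) = 33.1102
Mean = 33.1102/5 = 6.62204

6.622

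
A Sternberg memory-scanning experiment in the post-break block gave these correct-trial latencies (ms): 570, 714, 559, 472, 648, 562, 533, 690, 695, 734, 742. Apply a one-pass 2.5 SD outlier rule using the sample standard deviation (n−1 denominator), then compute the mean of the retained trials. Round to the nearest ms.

n = 11, ΣRT = 6919, M = 629.000
Σ(x−M)² = 86192.00; s = √(86192.00/10) = 92.840
Cutoffs: 629.000 ± 2.5·92.840 → [396.9, 861.1]
No RTs fall outside the cutoffs; all 11 retained. Mean = 6919/11 = 629.000

629 ms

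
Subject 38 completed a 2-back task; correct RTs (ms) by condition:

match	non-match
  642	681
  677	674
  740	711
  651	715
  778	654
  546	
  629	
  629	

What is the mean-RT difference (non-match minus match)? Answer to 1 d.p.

25.5 ms

M(match) = 5292/8 = 661.500
M(non-match) = 3435/5 = 687.000
Difference = 687.000 − 661.500 = 25.500 ms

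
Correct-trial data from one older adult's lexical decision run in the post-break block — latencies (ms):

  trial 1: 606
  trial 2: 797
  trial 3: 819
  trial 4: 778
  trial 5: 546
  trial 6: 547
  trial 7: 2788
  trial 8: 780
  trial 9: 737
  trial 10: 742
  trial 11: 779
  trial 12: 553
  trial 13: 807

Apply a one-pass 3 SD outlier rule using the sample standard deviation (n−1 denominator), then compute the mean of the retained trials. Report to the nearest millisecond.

708 ms

n = 13, ΣRT = 11279, M = 867.615
Σ(x−M)² = 4128957.08; s = √(4128957.08/12) = 586.583
Cutoffs: 867.615 ± 3·586.583 → [-892.1, 2627.4]
Outside: 2788 → excluded.
Retained (n=12): Σ = 8491, mean = 8491/12 = 707.583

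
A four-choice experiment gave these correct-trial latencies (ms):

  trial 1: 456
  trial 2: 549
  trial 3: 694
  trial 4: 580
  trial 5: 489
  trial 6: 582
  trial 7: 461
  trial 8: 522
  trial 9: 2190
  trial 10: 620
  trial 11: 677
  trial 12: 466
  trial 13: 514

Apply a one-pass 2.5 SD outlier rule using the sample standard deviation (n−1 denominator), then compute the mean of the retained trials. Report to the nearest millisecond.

n = 13, ΣRT = 8800, M = 676.923
Σ(x−M)² = 2553480.92; s = √(2553480.92/12) = 461.292
Cutoffs: 676.923 ± 2.5·461.292 → [-476.3, 1830.2]
Outside: 2190 → excluded.
Retained (n=12): Σ = 6610, mean = 6610/12 = 550.833

551 ms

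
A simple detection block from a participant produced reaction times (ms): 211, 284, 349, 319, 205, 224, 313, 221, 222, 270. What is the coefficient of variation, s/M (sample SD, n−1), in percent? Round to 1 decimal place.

n = 10, Σ = 2618, M = 261.8000
Σ(x−M)² = 24541.600; s = √(24541.600/9) = 52.2192
CV = 52.2192 / 261.8000 = 0.19946 = 19.946%

19.9%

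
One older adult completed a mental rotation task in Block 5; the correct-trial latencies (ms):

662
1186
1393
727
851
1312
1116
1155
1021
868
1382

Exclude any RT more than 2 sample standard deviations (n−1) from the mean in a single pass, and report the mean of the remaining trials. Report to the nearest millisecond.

n = 11, ΣRT = 11673, M = 1061.182
Σ(x−M)² = 657457.64; s = √(657457.64/10) = 256.409
Cutoffs: 1061.182 ± 2·256.409 → [548.4, 1574.0]
No RTs fall outside the cutoffs; all 11 retained. Mean = 11673/11 = 1061.182

1061 ms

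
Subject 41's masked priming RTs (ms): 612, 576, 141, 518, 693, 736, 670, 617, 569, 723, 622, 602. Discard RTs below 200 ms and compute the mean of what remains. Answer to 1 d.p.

Excluded: 141
Retained (n=11): Σ = 6938
Mean = 6938/11 = 630.7273

630.7 ms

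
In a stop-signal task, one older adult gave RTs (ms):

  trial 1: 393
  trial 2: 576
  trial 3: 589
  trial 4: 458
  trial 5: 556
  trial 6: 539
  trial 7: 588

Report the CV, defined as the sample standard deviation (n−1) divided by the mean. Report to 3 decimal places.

0.142

n = 7, Σ = 3699, M = 528.4286
Σ(x−M)² = 33653.714; s = √(33653.714/6) = 74.8929
CV = 74.8929 / 528.4286 = 0.14173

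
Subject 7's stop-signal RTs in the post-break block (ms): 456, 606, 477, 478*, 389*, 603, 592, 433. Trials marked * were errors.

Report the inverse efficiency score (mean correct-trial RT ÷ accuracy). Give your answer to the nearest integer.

704 ms

Correct trials (n=6): 456, 606, 477, 603, 592, 433
Mean correct RT = 3167/6 = 527.8333 ms
Proportion correct = 6/8
IES = 527.8333 / (6/8) = 703.778 ms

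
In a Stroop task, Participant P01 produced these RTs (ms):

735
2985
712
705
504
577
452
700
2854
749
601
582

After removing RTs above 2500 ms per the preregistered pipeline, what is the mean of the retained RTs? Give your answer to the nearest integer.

632 ms

Excluded: 2854, 2985
Retained (n=10): Σ = 6317
Mean = 6317/10 = 631.7000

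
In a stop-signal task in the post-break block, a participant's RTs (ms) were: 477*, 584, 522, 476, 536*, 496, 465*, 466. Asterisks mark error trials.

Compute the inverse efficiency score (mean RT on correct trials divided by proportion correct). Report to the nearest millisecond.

Correct trials (n=5): 584, 522, 476, 496, 466
Mean correct RT = 2544/5 = 508.8000 ms
Proportion correct = 5/8
IES = 508.8000 / (5/8) = 814.080 ms

814 ms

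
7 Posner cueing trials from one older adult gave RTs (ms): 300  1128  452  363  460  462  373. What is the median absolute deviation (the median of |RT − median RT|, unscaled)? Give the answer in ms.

Sorted: 300, 363, 373, 452, 460, 462, 1128 → median = 452
|x − 452|: 152, 676, 0, 89, 8, 10, 79
Sorted deviations: 0, 8, 10, 79, 89, 152, 676 → MAD = 79

79 ms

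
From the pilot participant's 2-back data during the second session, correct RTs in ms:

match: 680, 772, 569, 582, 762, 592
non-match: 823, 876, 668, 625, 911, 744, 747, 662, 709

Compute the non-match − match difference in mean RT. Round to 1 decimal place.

92.2 ms

M(match) = 3957/6 = 659.500
M(non-match) = 6765/9 = 751.667
Difference = 751.667 − 659.500 = 92.167 ms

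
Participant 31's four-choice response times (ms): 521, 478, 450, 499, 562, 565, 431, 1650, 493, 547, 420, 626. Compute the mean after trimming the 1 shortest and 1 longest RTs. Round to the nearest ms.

Sorted: 420, 431, 450, 478, 493, 499, 521, 547, 562, 565, 626, 1650
Drop lowest 1 (420) and highest 1 (1650)
Remaining (n=10): Σ = 5172, mean = 5172/10 = 517.200

517 ms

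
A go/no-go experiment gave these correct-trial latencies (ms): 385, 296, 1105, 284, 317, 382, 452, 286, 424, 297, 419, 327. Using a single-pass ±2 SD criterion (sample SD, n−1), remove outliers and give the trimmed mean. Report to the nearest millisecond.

352 ms

n = 12, ΣRT = 4974, M = 414.500
Σ(x−M)² = 558787.00; s = √(558787.00/11) = 225.386
Cutoffs: 414.500 ± 2·225.386 → [-36.3, 865.3]
Outside: 1105 → excluded.
Retained (n=11): Σ = 3869, mean = 3869/11 = 351.727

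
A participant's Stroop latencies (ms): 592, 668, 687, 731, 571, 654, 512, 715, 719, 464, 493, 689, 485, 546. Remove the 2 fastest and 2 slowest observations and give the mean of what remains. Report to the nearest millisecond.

613 ms

Sorted: 464, 485, 493, 512, 546, 571, 592, 654, 668, 687, 689, 715, 719, 731
Drop lowest 2 (464, 485) and highest 2 (719, 731)
Remaining (n=10): Σ = 6127, mean = 6127/10 = 612.700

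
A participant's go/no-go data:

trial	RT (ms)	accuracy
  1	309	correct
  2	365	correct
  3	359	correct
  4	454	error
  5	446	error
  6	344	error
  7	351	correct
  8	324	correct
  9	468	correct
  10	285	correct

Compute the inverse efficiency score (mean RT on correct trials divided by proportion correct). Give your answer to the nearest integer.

Correct trials (n=7): 309, 365, 359, 351, 324, 468, 285
Mean correct RT = 2461/7 = 351.5714 ms
Proportion correct = 7/10
IES = 351.5714 / (7/10) = 502.245 ms

502 ms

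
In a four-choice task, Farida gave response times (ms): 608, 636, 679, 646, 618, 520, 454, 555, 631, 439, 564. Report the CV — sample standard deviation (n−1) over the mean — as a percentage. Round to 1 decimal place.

n = 11, Σ = 6350, M = 577.2727
Σ(x−M)² = 62278.182; s = √(62278.182/10) = 78.9165
CV = 78.9165 / 577.2727 = 0.13671 = 13.671%

13.7%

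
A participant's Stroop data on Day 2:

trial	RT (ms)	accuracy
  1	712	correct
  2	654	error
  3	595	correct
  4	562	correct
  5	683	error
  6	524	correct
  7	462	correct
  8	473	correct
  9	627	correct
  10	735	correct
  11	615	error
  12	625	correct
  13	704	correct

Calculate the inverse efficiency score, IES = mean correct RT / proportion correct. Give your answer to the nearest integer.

782 ms

Correct trials (n=10): 712, 595, 562, 524, 462, 473, 627, 735, 625, 704
Mean correct RT = 6019/10 = 601.9000 ms
Proportion correct = 10/13
IES = 601.9000 / (10/13) = 782.470 ms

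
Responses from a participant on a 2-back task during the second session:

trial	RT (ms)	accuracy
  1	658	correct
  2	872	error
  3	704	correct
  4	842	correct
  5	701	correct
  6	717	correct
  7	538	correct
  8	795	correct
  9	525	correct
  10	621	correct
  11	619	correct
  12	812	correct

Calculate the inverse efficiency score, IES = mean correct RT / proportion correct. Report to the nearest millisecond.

747 ms

Correct trials (n=11): 658, 704, 842, 701, 717, 538, 795, 525, 621, 619, 812
Mean correct RT = 7532/11 = 684.7273 ms
Proportion correct = 11/12
IES = 684.7273 / (11/12) = 746.975 ms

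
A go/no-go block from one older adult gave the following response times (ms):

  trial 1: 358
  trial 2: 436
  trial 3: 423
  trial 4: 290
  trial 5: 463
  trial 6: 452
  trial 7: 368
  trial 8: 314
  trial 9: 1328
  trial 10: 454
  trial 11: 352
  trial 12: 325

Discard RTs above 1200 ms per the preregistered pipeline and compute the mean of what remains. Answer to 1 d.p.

385.0 ms

Excluded: 1328
Retained (n=11): Σ = 4235
Mean = 4235/11 = 385.0000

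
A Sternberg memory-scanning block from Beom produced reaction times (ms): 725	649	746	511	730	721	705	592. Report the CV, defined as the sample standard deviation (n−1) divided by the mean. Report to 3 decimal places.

0.123

n = 8, Σ = 5379, M = 672.3750
Σ(x−M)² = 47987.875; s = √(47987.875/7) = 82.7974
CV = 82.7974 / 672.3750 = 0.12314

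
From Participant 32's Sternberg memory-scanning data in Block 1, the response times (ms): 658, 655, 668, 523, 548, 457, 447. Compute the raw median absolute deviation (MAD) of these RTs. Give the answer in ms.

101 ms

Sorted: 447, 457, 523, 548, 655, 658, 668 → median = 548
|x − 548|: 110, 107, 120, 25, 0, 91, 101
Sorted deviations: 0, 25, 91, 101, 107, 110, 120 → MAD = 101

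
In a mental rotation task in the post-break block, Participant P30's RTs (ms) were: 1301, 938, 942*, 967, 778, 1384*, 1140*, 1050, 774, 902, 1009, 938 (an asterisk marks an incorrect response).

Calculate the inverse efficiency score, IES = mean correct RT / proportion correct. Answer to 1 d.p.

1282.5 ms

Correct trials (n=9): 1301, 938, 967, 778, 1050, 774, 902, 1009, 938
Mean correct RT = 8657/9 = 961.8889 ms
Proportion correct = 9/12
IES = 961.8889 / (9/12) = 1282.519 ms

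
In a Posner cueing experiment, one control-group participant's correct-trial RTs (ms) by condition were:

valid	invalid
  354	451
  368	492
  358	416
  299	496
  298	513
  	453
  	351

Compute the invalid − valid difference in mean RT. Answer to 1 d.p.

M(valid) = 1677/5 = 335.400
M(invalid) = 3172/7 = 453.143
Difference = 453.143 − 335.400 = 117.743 ms

117.7 ms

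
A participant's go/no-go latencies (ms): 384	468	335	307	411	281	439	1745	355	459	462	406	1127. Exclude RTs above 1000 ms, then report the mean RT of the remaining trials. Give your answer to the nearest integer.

392 ms

Excluded: 1127, 1745
Retained (n=11): Σ = 4307
Mean = 4307/11 = 391.5455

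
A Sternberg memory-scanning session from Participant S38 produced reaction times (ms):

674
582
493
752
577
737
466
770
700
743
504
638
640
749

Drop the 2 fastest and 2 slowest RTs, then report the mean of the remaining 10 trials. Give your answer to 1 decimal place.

Sorted: 466, 493, 504, 577, 582, 638, 640, 674, 700, 737, 743, 749, 752, 770
Drop lowest 2 (466, 493) and highest 2 (752, 770)
Remaining (n=10): Σ = 6544, mean = 6544/10 = 654.400

654.4 ms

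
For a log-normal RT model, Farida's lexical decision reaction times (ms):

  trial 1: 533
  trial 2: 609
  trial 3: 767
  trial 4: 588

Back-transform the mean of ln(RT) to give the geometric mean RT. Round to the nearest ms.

ln(RT): 6.2785, 6.4118, 6.6425, 6.3767
Mean ln(RT) = 25.7096/4 = 6.42739
Geometric mean = exp(6.42739) = 618.56 ms

619 ms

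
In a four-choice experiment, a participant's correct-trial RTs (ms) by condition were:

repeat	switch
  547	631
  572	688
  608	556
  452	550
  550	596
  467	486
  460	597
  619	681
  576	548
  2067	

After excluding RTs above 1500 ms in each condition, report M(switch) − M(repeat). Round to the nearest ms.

54 ms

repeat: exclude 2067
M(repeat) = 4851/9 = 539.000
M(switch) = 5333/9 = 592.556
Difference = 592.556 − 539.000 = 53.556 ms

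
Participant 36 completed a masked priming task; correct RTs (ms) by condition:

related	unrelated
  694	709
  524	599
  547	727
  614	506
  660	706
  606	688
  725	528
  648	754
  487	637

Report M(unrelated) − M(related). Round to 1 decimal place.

38.8 ms

M(related) = 5505/9 = 611.667
M(unrelated) = 5854/9 = 650.444
Difference = 650.444 − 611.667 = 38.778 ms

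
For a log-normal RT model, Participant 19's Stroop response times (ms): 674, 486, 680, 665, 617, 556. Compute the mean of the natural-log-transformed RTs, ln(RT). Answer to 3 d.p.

6.411

ln(RT): 6.5132, 6.1862, 6.5221, 6.4998, 6.4249, 6.3208
Σ ln(RT) = 38.4670
Mean = 38.4670/6 = 6.41116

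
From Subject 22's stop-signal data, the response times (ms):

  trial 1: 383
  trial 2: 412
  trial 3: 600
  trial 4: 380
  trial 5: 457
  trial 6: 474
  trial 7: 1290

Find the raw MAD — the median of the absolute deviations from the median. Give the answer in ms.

Sorted: 380, 383, 412, 457, 474, 600, 1290 → median = 457
|x − 457|: 74, 45, 143, 77, 0, 17, 833
Sorted deviations: 0, 17, 45, 74, 77, 143, 833 → MAD = 74

74 ms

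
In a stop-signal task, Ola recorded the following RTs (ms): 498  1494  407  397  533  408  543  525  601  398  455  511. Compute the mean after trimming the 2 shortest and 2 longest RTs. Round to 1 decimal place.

Sorted: 397, 398, 407, 408, 455, 498, 511, 525, 533, 543, 601, 1494
Drop lowest 2 (397, 398) and highest 2 (601, 1494)
Remaining (n=8): Σ = 3880, mean = 3880/8 = 485.000

485.0 ms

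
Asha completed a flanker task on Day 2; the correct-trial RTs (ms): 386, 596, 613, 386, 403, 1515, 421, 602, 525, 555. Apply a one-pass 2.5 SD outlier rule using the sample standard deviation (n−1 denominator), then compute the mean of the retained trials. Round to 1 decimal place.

498.6 ms

n = 10, ΣRT = 6002, M = 600.200
Σ(x−M)² = 1007505.60; s = √(1007505.60/9) = 334.582
Cutoffs: 600.200 ± 2.5·334.582 → [-236.3, 1436.7]
Outside: 1515 → excluded.
Retained (n=9): Σ = 4487, mean = 4487/9 = 498.556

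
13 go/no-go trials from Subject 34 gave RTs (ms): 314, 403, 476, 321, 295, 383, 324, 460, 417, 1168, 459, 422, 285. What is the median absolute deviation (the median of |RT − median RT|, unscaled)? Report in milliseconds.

73 ms

Sorted: 285, 295, 314, 321, 324, 383, 403, 417, 422, 459, 460, 476, 1168 → median = 403
|x − 403|: 89, 0, 73, 82, 108, 20, 79, 57, 14, 765, 56, 19, 118
Sorted deviations: 0, 14, 19, 20, 56, 57, 73, 79, 82, 89, 108, 118, 765 → MAD = 73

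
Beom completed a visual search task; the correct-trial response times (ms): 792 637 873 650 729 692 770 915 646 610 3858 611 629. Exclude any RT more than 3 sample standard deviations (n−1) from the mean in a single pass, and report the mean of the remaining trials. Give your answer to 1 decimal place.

n = 13, ΣRT = 12412, M = 954.769
Σ(x−M)² = 9250038.31; s = √(9250038.31/12) = 877.973
Cutoffs: 954.769 ± 3·877.973 → [-1679.1, 3588.7]
Outside: 3858 → excluded.
Retained (n=12): Σ = 8554, mean = 8554/12 = 712.833

712.8 ms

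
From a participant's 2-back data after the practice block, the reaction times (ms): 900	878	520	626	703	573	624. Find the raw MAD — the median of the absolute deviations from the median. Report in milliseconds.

Sorted: 520, 573, 624, 626, 703, 878, 900 → median = 626
|x − 626|: 274, 252, 106, 0, 77, 53, 2
Sorted deviations: 0, 2, 53, 77, 106, 252, 274 → MAD = 77

77 ms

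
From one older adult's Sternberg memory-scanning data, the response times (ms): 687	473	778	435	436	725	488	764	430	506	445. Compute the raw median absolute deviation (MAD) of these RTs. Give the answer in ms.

Sorted: 430, 435, 436, 445, 473, 488, 506, 687, 725, 764, 778 → median = 488
|x − 488|: 199, 15, 290, 53, 52, 237, 0, 276, 58, 18, 43
Sorted deviations: 0, 15, 18, 43, 52, 53, 58, 199, 237, 276, 290 → MAD = 53

53 ms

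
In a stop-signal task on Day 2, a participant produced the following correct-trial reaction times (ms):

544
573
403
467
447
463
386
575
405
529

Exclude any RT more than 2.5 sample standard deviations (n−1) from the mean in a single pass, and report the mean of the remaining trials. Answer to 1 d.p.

n = 10, ΣRT = 4792, M = 479.200
Σ(x−M)² = 46101.60; s = √(46101.60/9) = 71.571
Cutoffs: 479.200 ± 2.5·71.571 → [300.3, 658.1]
No RTs fall outside the cutoffs; all 10 retained. Mean = 4792/10 = 479.200

479.2 ms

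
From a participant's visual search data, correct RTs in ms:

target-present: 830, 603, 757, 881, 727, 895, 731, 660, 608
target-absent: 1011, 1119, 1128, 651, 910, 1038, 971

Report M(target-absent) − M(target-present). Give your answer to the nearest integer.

232 ms

M(target-present) = 6692/9 = 743.556
M(target-absent) = 6828/7 = 975.429
Difference = 975.429 − 743.556 = 231.873 ms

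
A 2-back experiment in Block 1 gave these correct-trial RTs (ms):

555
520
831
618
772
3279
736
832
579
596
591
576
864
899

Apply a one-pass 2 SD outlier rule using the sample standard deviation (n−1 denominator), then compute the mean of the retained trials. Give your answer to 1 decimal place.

689.9 ms

n = 14, ΣRT = 12248, M = 874.857
Σ(x−M)² = 6443615.71; s = √(6443615.71/13) = 704.033
Cutoffs: 874.857 ± 2·704.033 → [-533.2, 2282.9]
Outside: 3279 → excluded.
Retained (n=13): Σ = 8969, mean = 8969/13 = 689.923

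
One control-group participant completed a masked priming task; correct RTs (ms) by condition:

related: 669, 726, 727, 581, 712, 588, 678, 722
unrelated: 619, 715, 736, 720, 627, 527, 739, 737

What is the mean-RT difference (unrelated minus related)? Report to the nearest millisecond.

2 ms

M(related) = 5403/8 = 675.375
M(unrelated) = 5420/8 = 677.500
Difference = 677.500 − 675.375 = 2.125 ms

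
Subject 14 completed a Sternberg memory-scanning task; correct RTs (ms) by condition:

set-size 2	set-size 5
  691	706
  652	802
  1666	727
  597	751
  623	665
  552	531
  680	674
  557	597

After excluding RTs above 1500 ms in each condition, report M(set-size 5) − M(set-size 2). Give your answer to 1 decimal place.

set-size 2: exclude 1666
M(set-size 2) = 4352/7 = 621.714
M(set-size 5) = 5453/8 = 681.625
Difference = 681.625 − 621.714 = 59.911 ms

59.9 ms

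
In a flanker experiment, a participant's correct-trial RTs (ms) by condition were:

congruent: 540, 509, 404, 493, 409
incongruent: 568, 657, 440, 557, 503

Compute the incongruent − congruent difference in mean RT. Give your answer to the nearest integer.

74 ms

M(congruent) = 2355/5 = 471.000
M(incongruent) = 2725/5 = 545.000
Difference = 545.000 − 471.000 = 74.000 ms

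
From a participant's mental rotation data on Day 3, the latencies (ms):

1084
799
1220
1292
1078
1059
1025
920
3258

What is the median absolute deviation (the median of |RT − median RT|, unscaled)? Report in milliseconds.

Sorted: 799, 920, 1025, 1059, 1078, 1084, 1220, 1292, 3258 → median = 1078
|x − 1078|: 6, 279, 142, 214, 0, 19, 53, 158, 2180
Sorted deviations: 0, 6, 19, 53, 142, 158, 214, 279, 2180 → MAD = 142

142 ms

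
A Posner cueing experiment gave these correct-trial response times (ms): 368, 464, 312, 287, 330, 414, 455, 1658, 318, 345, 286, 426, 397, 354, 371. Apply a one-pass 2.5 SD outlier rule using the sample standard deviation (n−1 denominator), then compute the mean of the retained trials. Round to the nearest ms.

366 ms

n = 15, ΣRT = 6785, M = 452.333
Σ(x−M)² = 1601623.33; s = √(1601623.33/14) = 338.233
Cutoffs: 452.333 ± 2.5·338.233 → [-393.2, 1297.9]
Outside: 1658 → excluded.
Retained (n=14): Σ = 5127, mean = 5127/14 = 366.214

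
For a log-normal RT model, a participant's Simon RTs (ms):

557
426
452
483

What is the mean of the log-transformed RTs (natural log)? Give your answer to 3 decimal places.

ln(RT): 6.3226, 6.0544, 6.1137, 6.1800
Σ ln(RT) = 24.6707
Mean = 24.6707/4 = 6.16768

6.168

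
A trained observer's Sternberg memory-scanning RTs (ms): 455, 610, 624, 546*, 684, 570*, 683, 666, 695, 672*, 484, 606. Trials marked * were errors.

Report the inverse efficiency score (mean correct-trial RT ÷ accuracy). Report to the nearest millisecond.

Correct trials (n=9): 455, 610, 624, 684, 683, 666, 695, 484, 606
Mean correct RT = 5507/9 = 611.8889 ms
Proportion correct = 9/12
IES = 611.8889 / (9/12) = 815.852 ms

816 ms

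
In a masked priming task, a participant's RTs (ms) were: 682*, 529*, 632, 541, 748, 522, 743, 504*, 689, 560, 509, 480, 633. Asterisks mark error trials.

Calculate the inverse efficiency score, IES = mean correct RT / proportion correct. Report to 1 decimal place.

787.4 ms

Correct trials (n=10): 632, 541, 748, 522, 743, 689, 560, 509, 480, 633
Mean correct RT = 6057/10 = 605.7000 ms
Proportion correct = 10/13
IES = 605.7000 / (10/13) = 787.410 ms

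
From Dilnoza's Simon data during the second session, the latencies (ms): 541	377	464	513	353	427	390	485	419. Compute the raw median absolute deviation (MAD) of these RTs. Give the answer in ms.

50 ms

Sorted: 353, 377, 390, 419, 427, 464, 485, 513, 541 → median = 427
|x − 427|: 114, 50, 37, 86, 74, 0, 37, 58, 8
Sorted deviations: 0, 8, 37, 37, 50, 58, 74, 86, 114 → MAD = 50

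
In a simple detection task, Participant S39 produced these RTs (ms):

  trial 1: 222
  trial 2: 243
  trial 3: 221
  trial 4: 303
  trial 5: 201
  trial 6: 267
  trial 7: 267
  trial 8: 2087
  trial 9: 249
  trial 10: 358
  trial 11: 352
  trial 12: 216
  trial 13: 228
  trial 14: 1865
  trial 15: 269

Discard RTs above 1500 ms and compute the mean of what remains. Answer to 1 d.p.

261.2 ms

Excluded: 1865, 2087
Retained (n=13): Σ = 3396
Mean = 3396/13 = 261.2308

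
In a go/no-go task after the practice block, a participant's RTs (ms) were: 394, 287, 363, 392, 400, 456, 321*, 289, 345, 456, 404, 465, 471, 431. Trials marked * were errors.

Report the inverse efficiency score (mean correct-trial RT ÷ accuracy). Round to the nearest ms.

Correct trials (n=13): 394, 287, 363, 392, 400, 456, 289, 345, 456, 404, 465, 471, 431
Mean correct RT = 5153/13 = 396.3846 ms
Proportion correct = 13/14
IES = 396.3846 / (13/14) = 426.876 ms

427 ms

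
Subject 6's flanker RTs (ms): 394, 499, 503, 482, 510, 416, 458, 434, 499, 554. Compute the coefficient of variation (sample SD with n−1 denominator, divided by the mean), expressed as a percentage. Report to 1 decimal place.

10.3%

n = 10, Σ = 4749, M = 474.9000
Σ(x−M)² = 21462.900; s = √(21462.900/9) = 48.8341
CV = 48.8341 / 474.9000 = 0.10283 = 10.283%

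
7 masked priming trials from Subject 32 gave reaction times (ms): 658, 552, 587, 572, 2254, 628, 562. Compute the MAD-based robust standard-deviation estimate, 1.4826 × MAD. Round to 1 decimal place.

Sorted: 552, 562, 572, 587, 628, 658, 2254 → median = 587
|x − 587| sorted: 0, 15, 25, 35, 41, 71, 1667 → MAD = 35
Robust SD ≈ 1.4826 × 35 = 51.891

51.9 ms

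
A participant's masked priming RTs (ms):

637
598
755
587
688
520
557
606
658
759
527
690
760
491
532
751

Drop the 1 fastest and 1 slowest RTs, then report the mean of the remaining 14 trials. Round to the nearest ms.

Sorted: 491, 520, 527, 532, 557, 587, 598, 606, 637, 658, 688, 690, 751, 755, 759, 760
Drop lowest 1 (491) and highest 1 (760)
Remaining (n=14): Σ = 8865, mean = 8865/14 = 633.214

633 ms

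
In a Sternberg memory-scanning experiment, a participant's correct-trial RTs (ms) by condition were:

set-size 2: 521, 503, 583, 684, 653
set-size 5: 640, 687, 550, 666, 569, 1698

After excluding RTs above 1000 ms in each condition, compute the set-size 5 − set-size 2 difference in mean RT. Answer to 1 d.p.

33.6 ms

set-size 5: exclude 1698
M(set-size 2) = 2944/5 = 588.800
M(set-size 5) = 3112/5 = 622.400
Difference = 622.400 − 588.800 = 33.600 ms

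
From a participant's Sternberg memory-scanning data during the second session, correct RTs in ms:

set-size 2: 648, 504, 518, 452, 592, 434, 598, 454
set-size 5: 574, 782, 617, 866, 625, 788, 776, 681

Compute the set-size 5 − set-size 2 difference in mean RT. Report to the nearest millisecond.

189 ms

M(set-size 2) = 4200/8 = 525.000
M(set-size 5) = 5709/8 = 713.625
Difference = 713.625 − 525.000 = 188.625 ms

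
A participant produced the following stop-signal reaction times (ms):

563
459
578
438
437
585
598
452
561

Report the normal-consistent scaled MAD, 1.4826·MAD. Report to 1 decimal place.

Sorted: 437, 438, 452, 459, 561, 563, 578, 585, 598 → median = 561
|x − 561| sorted: 0, 2, 17, 24, 37, 102, 109, 123, 124 → MAD = 37
Robust SD ≈ 1.4826 × 37 = 54.856

54.9 ms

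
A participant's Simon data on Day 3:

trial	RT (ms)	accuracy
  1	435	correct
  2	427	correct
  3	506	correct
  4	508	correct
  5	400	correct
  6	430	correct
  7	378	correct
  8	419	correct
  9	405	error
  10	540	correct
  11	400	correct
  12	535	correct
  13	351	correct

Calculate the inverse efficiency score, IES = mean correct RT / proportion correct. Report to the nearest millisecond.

Correct trials (n=12): 435, 427, 506, 508, 400, 430, 378, 419, 540, 400, 535, 351
Mean correct RT = 5329/12 = 444.0833 ms
Proportion correct = 12/13
IES = 444.0833 / (12/13) = 481.090 ms

481 ms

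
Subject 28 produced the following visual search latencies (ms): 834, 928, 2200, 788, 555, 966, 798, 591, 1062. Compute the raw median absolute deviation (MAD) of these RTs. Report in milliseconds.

Sorted: 555, 591, 788, 798, 834, 928, 966, 1062, 2200 → median = 834
|x − 834|: 0, 94, 1366, 46, 279, 132, 36, 243, 228
Sorted deviations: 0, 36, 46, 94, 132, 228, 243, 279, 1366 → MAD = 132

132 ms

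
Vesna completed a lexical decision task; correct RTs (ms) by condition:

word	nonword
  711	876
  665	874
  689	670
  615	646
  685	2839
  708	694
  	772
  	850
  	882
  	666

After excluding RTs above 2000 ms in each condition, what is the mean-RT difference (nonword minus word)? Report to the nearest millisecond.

nonword: exclude 2839
M(word) = 4073/6 = 678.833
M(nonword) = 6930/9 = 770.000
Difference = 770.000 − 678.833 = 91.167 ms

91 ms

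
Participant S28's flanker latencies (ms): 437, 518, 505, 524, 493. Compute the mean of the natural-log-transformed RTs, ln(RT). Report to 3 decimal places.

6.203

ln(RT): 6.0799, 6.2500, 6.2246, 6.2615, 6.2005
Σ ln(RT) = 31.0165
Mean = 31.0165/5 = 6.20329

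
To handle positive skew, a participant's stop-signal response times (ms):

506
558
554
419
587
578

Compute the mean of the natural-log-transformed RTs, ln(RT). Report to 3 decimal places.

ln(RT): 6.2265, 6.3244, 6.3172, 6.0379, 6.3750, 6.3596
Σ ln(RT) = 37.6405
Mean = 37.6405/6 = 6.27342

6.273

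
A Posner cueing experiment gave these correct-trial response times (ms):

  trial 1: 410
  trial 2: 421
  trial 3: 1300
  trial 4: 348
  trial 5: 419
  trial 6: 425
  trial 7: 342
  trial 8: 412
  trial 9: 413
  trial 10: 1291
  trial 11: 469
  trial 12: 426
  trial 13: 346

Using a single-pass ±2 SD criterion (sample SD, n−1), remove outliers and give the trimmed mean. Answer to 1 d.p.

402.8 ms

n = 13, ΣRT = 7022, M = 540.154
Σ(x−M)² = 1364781.69; s = √(1364781.69/12) = 337.241
Cutoffs: 540.154 ± 2·337.241 → [-134.3, 1214.6]
Outside: 1291, 1300 → excluded.
Retained (n=11): Σ = 4431, mean = 4431/11 = 402.818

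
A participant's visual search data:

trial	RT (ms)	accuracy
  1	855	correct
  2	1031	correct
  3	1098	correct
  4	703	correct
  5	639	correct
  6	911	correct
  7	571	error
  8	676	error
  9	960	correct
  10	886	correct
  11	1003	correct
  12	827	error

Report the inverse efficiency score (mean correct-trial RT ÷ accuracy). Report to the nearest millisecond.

Correct trials (n=9): 855, 1031, 1098, 703, 639, 911, 960, 886, 1003
Mean correct RT = 8086/9 = 898.4444 ms
Proportion correct = 9/12
IES = 898.4444 / (9/12) = 1197.926 ms

1198 ms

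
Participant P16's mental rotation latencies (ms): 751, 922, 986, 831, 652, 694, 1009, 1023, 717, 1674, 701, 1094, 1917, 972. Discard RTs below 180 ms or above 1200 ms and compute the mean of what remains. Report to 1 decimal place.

Excluded: 1674, 1917
Retained (n=12): Σ = 10352
Mean = 10352/12 = 862.6667

862.7 ms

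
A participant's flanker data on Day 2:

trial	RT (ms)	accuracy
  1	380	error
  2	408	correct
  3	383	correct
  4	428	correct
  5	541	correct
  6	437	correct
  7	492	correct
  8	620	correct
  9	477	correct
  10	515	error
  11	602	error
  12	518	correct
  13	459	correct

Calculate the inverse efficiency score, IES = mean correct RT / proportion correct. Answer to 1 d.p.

619.2 ms

Correct trials (n=10): 408, 383, 428, 541, 437, 492, 620, 477, 518, 459
Mean correct RT = 4763/10 = 476.3000 ms
Proportion correct = 10/13
IES = 476.3000 / (10/13) = 619.190 ms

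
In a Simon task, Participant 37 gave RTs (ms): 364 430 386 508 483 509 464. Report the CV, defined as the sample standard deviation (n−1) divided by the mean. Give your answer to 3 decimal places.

0.129

n = 7, Σ = 3144, M = 449.1429
Σ(x−M)² = 20016.857; s = √(20016.857/6) = 57.7594
CV = 57.7594 / 449.1429 = 0.12860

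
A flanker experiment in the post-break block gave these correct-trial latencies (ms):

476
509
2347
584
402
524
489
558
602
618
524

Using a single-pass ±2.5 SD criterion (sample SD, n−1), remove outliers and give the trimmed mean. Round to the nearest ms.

529 ms

n = 11, ΣRT = 7633, M = 693.909
Σ(x−M)² = 3044082.91; s = √(3044082.91/10) = 551.732
Cutoffs: 693.909 ± 2.5·551.732 → [-685.4, 2073.2]
Outside: 2347 → excluded.
Retained (n=10): Σ = 5286, mean = 5286/10 = 528.600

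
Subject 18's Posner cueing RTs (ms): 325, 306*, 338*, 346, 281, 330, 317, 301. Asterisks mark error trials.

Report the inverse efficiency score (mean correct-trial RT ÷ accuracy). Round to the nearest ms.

Correct trials (n=6): 325, 346, 281, 330, 317, 301
Mean correct RT = 1900/6 = 316.6667 ms
Proportion correct = 6/8
IES = 316.6667 / (6/8) = 422.222 ms

422 ms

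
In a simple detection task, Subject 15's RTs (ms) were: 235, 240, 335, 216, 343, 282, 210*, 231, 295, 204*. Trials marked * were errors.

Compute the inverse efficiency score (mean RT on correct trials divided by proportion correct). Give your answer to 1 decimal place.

340.2 ms

Correct trials (n=8): 235, 240, 335, 216, 343, 282, 231, 295
Mean correct RT = 2177/8 = 272.1250 ms
Proportion correct = 8/10
IES = 272.1250 / (8/10) = 340.156 ms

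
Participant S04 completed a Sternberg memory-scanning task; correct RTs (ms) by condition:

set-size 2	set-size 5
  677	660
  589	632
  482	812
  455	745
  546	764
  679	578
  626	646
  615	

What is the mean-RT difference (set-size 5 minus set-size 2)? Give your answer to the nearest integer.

107 ms

M(set-size 2) = 4669/8 = 583.625
M(set-size 5) = 4837/7 = 691.000
Difference = 691.000 − 583.625 = 107.375 ms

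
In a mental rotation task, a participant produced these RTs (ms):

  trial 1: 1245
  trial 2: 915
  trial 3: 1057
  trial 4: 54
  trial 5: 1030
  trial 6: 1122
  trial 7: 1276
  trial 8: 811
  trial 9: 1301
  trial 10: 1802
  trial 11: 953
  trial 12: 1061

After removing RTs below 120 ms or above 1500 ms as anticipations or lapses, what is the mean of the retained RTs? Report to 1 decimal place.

Excluded: 54, 1802
Retained (n=10): Σ = 10771
Mean = 10771/10 = 1077.1000

1077.1 ms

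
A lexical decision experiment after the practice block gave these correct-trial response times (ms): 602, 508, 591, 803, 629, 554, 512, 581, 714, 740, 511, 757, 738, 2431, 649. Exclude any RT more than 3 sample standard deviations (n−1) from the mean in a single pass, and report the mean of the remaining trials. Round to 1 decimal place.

n = 15, ΣRT = 11320, M = 754.667
Σ(x−M)² = 3141165.33; s = √(3141165.33/14) = 473.676
Cutoffs: 754.667 ± 3·473.676 → [-666.4, 2175.7]
Outside: 2431 → excluded.
Retained (n=14): Σ = 8889, mean = 8889/14 = 634.929

634.9 ms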